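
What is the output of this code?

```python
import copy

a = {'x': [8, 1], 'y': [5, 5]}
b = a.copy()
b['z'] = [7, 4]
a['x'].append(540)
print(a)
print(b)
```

Key concept: shallow copy of dict with mutable values.
Step by step:
`a = {'x': [8, 1], 'y': [5, 5]}` → a = {'x': [8, 1], 'y': [5, 5]}
`b = a.copy()` → b = {'x': [8, 1], 'y': [5, 5]}
`b['z'] = [7, 4]` → b = {'x': [8, 1], 'y': [5, 5], 'z': [7, 4]}
`a['x'].append(540)` → a = {'x': [8, 1, 540], 'y': [5, 5]}; b = {'x': [8, 1, 540], 'y': [5, 5], 'z': [7, 4]}
`print(a)` → prints {'x': [8, 1, 540], 'y': [5, 5]}
`print(b)` → prints {'x': [8, 1, 540], 'y': [5, 5], 'z': [7, 4]}

Answer:
{'x': [8, 1, 540], 'y': [5, 5]}
{'x': [8, 1, 540], 'y': [5, 5], 'z': [7, 4]}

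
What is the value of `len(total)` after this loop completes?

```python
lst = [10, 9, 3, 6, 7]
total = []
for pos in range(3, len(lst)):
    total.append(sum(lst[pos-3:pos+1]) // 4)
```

Number of 4-element averages
`total` takes the values: [] → [7] → [7, 6]
So `len(total)` = 2

Answer: 2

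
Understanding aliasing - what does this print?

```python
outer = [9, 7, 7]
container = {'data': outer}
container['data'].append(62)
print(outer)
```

Key concept: dict holds reference to list.
Step by step:
`outer = [9, 7, 7]` → outer = [9, 7, 7]
`container = {'data': outer}` → container = {'data': [9, 7, 7]}
`container['data'].append(62)` → outer = [9, 7, 7, 62]; container = {'data': [9, 7, 7, 62]}
`print(outer)` → prints [9, 7, 7, 62]

Answer: [9, 7, 7, 62]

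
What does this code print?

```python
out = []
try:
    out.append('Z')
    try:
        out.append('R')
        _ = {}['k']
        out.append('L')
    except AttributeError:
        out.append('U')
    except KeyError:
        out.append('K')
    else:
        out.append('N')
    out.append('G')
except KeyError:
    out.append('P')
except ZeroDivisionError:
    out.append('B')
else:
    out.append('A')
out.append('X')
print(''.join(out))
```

Execution trace: 'Z' (try body) → 'R' (inner try body) → 'K' (inner except KeyError) → 'G' (try body, no exception) → 'A' (else) → 'X' (after the try/except). Output: ZRKGAX

Answer: ZRKGAX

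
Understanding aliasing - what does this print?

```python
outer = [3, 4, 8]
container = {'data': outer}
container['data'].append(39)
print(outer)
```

Key concept: dict holds reference to list.
Step by step:
`outer = [3, 4, 8]` → outer = [3, 4, 8]
`container = {'data': outer}` → container = {'data': [3, 4, 8]}
`container['data'].append(39)` → outer = [3, 4, 8, 39]; container = {'data': [3, 4, 8, 39]}
`print(outer)` → prints [3, 4, 8, 39]

Answer: [3, 4, 8, 39]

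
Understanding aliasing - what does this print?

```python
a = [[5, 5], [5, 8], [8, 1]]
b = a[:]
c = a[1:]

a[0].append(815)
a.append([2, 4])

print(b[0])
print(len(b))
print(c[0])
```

Key concept: slice with nested mutation.
Step by step:
`a = [[5, 5], [5, 8], [8, 1]]` → a = [[5, 5], [5, 8], [8, 1]]
`b = a[:]` → b = [[5, 5], [5, 8], [8, 1]]
`c = a[1:]` → c = [[5, 8], [8, 1]]
`a[0].append(815)` → a = [[5, 5, 815], [5, 8], [8, 1]]; b = [[5, 5, 815], [5, 8], [8, 1]]
`a.append([2, 4])` → a = [[5, 5, 815], [5, 8], [8, 1], [2, 4]]
`print(b[0])` → prints [5, 5, 815]
`print(len(b))` → prints 3
`print(c[0])` → prints [5, 8]

Answer:
[5, 5, 815]
3
[5, 8]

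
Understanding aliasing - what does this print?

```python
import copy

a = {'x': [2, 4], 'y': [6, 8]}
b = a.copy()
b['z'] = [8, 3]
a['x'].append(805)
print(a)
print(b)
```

Key concept: shallow copy of dict with mutable values.
Step by step:
`a = {'x': [2, 4], 'y': [6, 8]}` → a = {'x': [2, 4], 'y': [6, 8]}
`b = a.copy()` → b = {'x': [2, 4], 'y': [6, 8]}
`b['z'] = [8, 3]` → b = {'x': [2, 4], 'y': [6, 8], 'z': [8, 3]}
`a['x'].append(805)` → a = {'x': [2, 4, 805], 'y': [6, 8]}; b = {'x': [2, 4, 805], 'y': [6, 8], 'z': [8, 3]}
`print(a)` → prints {'x': [2, 4, 805], 'y': [6, 8]}
`print(b)` → prints {'x': [2, 4, 805], 'y': [6, 8], 'z': [8, 3]}

Answer:
{'x': [2, 4, 805], 'y': [6, 8]}
{'x': [2, 4, 805], 'y': [6, 8], 'z': [8, 3]}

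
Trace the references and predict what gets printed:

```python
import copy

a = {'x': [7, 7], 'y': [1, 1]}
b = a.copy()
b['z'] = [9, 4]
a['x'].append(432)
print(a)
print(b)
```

Key concept: shallow copy of dict with mutable values.
Step by step:
`a = {'x': [7, 7], 'y': [1, 1]}` → a = {'x': [7, 7], 'y': [1, 1]}
`b = a.copy()` → b = {'x': [7, 7], 'y': [1, 1]}
`b['z'] = [9, 4]` → b = {'x': [7, 7], 'y': [1, 1], 'z': [9, 4]}
`a['x'].append(432)` → a = {'x': [7, 7, 432], 'y': [1, 1]}; b = {'x': [7, 7, 432], 'y': [1, 1], 'z': [9, 4]}
`print(a)` → prints {'x': [7, 7, 432], 'y': [1, 1]}
`print(b)` → prints {'x': [7, 7, 432], 'y': [1, 1], 'z': [9, 4]}

Answer:
{'x': [7, 7, 432], 'y': [1, 1]}
{'x': [7, 7, 432], 'y': [1, 1], 'z': [9, 4]}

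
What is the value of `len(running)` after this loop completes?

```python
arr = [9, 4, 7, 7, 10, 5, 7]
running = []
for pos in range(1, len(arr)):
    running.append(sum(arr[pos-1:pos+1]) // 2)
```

Number of 2-element averages
`running` takes the values: [] → [6] → [6, 5] → [6, 5, 7] → [6, 5, 7, 8] → [6, 5, 7, 8, 7] → [6, 5, 7, 8, 7, 6]
So `len(running)` = 6

Answer: 6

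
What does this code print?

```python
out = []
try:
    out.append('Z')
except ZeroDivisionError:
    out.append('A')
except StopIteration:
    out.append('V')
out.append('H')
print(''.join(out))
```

Execution trace: 'Z' (try body, no exception) → 'H' (after the try/except). Output: ZH

Answer: ZH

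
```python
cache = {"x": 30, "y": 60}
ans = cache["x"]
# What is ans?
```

Trace:
`cache = {"x": 30, "y": 60}` → cache = {'x': 30, 'y': 60}
`ans = cache["x"]` → ans = 30
So ans = 30

Answer: 30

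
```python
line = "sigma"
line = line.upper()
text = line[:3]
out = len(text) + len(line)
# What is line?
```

Trace:
`line = "sigma"` → line = 'sigma'
`line = line.upper()` → line = 'SIGMA'
`text = line[:3]` → text = 'SIG'
`out = len(text) + len(line)` → out = 8
So line = 'SIGMA'

Answer: 'SIGMA'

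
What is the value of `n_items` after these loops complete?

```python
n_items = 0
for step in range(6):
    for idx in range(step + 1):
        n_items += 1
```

Triangle: 1 + 2 + ... + 6
`n_items` takes the values: 0 → 1 → 2 → 3 → 4 → 5 → 6 → 7 → 8 → 9 → 10 → 11 → 12 → 13 → 14 → 15 → 16 → 17 → 18 → 19 → 20 → 21

Answer: 21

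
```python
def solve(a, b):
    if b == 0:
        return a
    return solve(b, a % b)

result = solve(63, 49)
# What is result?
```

solve(63, 49) -> solve(49, 14) -> solve(14, 7) -> solve(7, 0) -> 7

Answer: 7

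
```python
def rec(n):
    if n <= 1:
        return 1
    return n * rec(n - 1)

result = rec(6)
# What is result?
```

rec(6) = 6 * 5 * 4 * 3 * 2 * 1 = 720

Answer: 720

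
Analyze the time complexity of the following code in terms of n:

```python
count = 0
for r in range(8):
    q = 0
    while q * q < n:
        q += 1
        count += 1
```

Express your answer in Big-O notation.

Each loop level contributes: 1 × √n. Multiplying the contributions gives O(√n).

Answer: O(√n)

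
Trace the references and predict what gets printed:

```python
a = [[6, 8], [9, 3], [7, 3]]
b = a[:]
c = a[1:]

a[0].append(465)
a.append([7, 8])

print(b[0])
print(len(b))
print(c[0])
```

Key concept: slice with nested mutation.
Step by step:
`a = [[6, 8], [9, 3], [7, 3]]` → a = [[6, 8], [9, 3], [7, 3]]
`b = a[:]` → b = [[6, 8], [9, 3], [7, 3]]
`c = a[1:]` → c = [[9, 3], [7, 3]]
`a[0].append(465)` → a = [[6, 8, 465], [9, 3], [7, 3]]; b = [[6, 8, 465], [9, 3], [7, 3]]
`a.append([7, 8])` → a = [[6, 8, 465], [9, 3], [7, 3], [7, 8]]
`print(b[0])` → prints [6, 8, 465]
`print(len(b))` → prints 3
`print(c[0])` → prints [9, 3]

Answer:
[6, 8, 465]
3
[9, 3]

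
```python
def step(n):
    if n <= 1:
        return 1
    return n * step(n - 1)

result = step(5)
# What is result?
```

step(5) = 5 * 4 * 3 * 2 * 1 = 120

Answer: 120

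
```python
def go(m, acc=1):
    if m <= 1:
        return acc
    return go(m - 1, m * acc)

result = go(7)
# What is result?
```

Accumulator trace (n, acc): (7, 1) -> (6, 7) -> (5, 42) -> (4, 210) -> (3, 840) -> (2, 2520) -> (1, 5040) -> return 5040

Answer: 5040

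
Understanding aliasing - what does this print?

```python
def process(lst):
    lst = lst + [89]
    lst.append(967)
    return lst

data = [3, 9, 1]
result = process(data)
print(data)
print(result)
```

Key concept: rebinding parameter vs mutation.
Step by step:
`data = [3, 9, 1]` → data = [3, 9, 1]
`result = process(data)` → result = [3, 9, 1, 89, 967]
`print(data)` → prints [3, 9, 1]
`print(result)` → prints [3, 9, 1, 89, 967]

Answer:
[3, 9, 1]
[3, 9, 1, 89, 967]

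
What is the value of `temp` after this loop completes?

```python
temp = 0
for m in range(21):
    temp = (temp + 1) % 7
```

Increment mod 7, 21 times = 0
`temp` takes the values: 0 → 1 → 2 → 3 → 4 → 5 → 6 → 0 → 1 → 2 → 3 → 4 → 5 → 6 → 0 → 1 → 2 → 3 → 4 → 5 → 6 → 0

Answer: 0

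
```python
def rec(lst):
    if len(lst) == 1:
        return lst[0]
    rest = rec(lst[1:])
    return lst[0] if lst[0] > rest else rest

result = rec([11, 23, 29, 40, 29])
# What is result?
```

Recursive max over [11, 23, 29, 40, 29] = 40

Answer: 40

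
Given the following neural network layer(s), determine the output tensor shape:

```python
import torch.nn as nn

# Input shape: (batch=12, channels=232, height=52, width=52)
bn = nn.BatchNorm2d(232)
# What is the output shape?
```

Input: (12, 232, 52, 52) -> Output: (12, 232, 52, 52)

Answer: (12, 232, 52, 52)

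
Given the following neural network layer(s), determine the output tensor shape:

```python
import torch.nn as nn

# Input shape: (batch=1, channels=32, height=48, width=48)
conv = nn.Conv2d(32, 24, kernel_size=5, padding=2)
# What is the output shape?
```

Input: (1, 32, 48, 48) -> Output: (1, 24, 48, 48)

Answer: (1, 24, 48, 48)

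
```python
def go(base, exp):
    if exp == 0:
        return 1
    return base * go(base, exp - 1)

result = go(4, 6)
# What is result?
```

go(4, 6) = 4 * 4 * 4 * 4 * 4 * 4 = 4096

Answer: 4096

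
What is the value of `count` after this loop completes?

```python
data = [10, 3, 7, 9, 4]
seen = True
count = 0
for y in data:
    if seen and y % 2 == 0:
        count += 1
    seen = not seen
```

Count even values at even positions
`count` takes the values: 0 → 1 → 2

Answer: 2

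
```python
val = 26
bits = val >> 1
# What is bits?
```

Trace:
`val = 26` → val = 26
`bits = val >> 1` → bits = 13
So bits = 13

Answer: 13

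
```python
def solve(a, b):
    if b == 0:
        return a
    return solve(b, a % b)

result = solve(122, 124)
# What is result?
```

solve(122, 124) -> solve(124, 122) -> solve(122, 2) -> solve(2, 0) -> 2

Answer: 2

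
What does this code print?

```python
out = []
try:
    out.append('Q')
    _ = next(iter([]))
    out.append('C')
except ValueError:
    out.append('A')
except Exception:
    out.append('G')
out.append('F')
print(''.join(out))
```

Execution trace: 'Q' (try body) → 'G' (except Exception) → 'F' (after the try/except). Output: QGF

Answer: QGF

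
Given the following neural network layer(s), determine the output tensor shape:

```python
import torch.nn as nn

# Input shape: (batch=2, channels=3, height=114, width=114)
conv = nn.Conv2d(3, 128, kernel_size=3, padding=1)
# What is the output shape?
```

Input: (2, 3, 114, 114) -> Output: (2, 128, 114, 114)

Answer: (2, 128, 114, 114)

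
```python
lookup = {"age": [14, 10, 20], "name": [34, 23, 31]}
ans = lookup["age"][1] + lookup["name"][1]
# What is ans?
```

Trace:
`lookup = {"age": [14, 10, 20], "name": [34, 23, 31]}` → lookup = {'age': [14, 10, 20], 'name': [34, 23, 31]}
`ans = lookup["age"][1] + lookup["name"][1]` → ans = 33
So ans = 33

Answer: 33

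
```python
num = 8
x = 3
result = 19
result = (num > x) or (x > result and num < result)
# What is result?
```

Trace:
`num = 8` → num = 8
`x = 3` → x = 3
`result = 19` → result = 19
`result = (num > x) or (x > result and num < result)` → result = True
So result = True

Answer: True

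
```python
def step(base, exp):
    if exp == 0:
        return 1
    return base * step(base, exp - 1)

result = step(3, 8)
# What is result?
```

step(3, 8) = 3 * 3 * 3 * 3 * 3 * 3 * 3 * 3 = 6561

Answer: 6561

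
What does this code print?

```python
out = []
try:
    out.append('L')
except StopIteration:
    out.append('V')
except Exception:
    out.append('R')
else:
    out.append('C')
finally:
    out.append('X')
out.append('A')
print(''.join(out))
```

Execution trace: 'L' (try body, no exception) → 'C' (else) → 'X' (finally) → 'A' (after the try/except). Output: LCXA

Answer: LCXA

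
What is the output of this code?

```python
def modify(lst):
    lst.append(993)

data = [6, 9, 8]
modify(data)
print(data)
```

Key concept: function modifies passed list.
Step by step:
`data = [6, 9, 8]` → data = [6, 9, 8]
`modify(data)` → data = [6, 9, 8, 993]
`print(data)` → prints [6, 9, 8, 993]

Answer: [6, 9, 8, 993]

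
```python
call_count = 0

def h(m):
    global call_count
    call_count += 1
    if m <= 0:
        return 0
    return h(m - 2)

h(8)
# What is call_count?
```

Linear recursion stepping by 2: 5 calls from m=8 down to ≤0.

Answer: 5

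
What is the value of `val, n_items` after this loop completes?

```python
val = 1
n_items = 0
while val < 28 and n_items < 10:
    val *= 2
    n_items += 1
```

Double until >= 28 or 10 iterations
`val, n_items` takes the values: (1, 0) → (2, 0) → (2, 1) → (4, 1) → (4, 2) → (8, 2) → (8, 3) → (16, 3) → (16, 4) → (32, 4) → (32, 5)

Answer: 32, 5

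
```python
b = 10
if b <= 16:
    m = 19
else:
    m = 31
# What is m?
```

Trace:
`b = 10` → b = 10
`if b <= 16: ...` → b <= 16 is True → m = 19
So m = 19

Answer: 19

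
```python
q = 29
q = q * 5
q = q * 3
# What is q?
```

Trace:
`q = 29` → q = 29
`q = q * 5` → q = 145
`q = q * 3` → q = 435
So q = 435

Answer: 435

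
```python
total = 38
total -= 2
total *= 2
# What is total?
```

Trace:
`total = 38` → total = 38
`total -= 2` → total = 36
`total *= 2` → total = 72
So total = 72

Answer: 72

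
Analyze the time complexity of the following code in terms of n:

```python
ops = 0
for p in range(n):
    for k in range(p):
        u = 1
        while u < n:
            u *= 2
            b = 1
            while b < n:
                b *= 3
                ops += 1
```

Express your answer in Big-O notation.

Each loop level contributes: n × n × log n × log n. Multiplying the contributions gives O(n^2 log² n).

Answer: O(n^2 log² n)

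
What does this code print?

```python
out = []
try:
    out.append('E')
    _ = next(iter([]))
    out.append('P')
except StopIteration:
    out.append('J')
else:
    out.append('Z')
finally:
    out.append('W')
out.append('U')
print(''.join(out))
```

Execution trace: 'E' (try body) → 'J' (except StopIteration) → 'W' (finally) → 'U' (after the try/except). Output: EJWU

Answer: EJWU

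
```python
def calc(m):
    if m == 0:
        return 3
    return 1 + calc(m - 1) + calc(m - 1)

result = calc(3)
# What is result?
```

calc(m) = 1 + 2·calc(m-1), calc(0)=3. Closed form: (3+1)·2^3 - 1 = 31.

Answer: 31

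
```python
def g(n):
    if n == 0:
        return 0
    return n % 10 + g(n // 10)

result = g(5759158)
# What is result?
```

Sum of digits of 5759158: 8 + 5 + 1 + 9 + 5 + 7 + 5 = 40

Answer: 40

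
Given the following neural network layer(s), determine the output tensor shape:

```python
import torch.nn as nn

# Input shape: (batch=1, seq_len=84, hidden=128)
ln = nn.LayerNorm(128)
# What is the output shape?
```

Input: (1, 84, 128) -> Output: (1, 84, 128)

Answer: (1, 84, 128)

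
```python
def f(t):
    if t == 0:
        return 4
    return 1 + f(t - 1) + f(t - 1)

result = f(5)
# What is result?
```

f(t) = 1 + 2·f(t-1), f(0)=4. Closed form: (4+1)·2^5 - 1 = 159.

Answer: 159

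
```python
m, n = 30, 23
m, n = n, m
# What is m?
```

Trace:
`m, n = 30, 23` → m = 30; n = 23
`m, n = n, m` → m = 23; n = 30
So m = 23

Answer: 23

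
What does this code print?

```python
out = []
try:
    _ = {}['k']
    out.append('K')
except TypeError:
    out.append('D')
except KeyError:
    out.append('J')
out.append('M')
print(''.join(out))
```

Execution trace: 'J' (except KeyError) → 'M' (after the try/except). Output: JM

Answer: JM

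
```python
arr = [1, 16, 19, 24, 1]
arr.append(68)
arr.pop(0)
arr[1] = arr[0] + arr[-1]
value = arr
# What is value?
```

Trace:
`arr = [1, 16, 19, 24, 1]` → arr = [1, 16, 19, 24, 1]
`arr.append(68)` → arr = [1, 16, 19, 24, 1, 68]
`arr.pop(0)` → arr = [16, 19, 24, 1, 68]
`arr[1] = arr[0] + arr[-1]` → arr = [16, 84, 24, 1, 68]
`value = arr` → value = [16, 84, 24, 1, 68]
So value = [16, 84, 24, 1, 68]

Answer: [16, 84, 24, 1, 68]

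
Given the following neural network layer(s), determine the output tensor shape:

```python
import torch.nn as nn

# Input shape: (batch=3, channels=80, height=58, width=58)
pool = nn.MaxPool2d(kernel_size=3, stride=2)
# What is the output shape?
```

Input: (3, 80, 58, 58) -> Output: (3, 80, 28, 28)

Answer: (3, 80, 28, 28)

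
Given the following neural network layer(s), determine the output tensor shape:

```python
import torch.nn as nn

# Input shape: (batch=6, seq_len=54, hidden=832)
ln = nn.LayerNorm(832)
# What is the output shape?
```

Input: (6, 54, 832) -> Output: (6, 54, 832)

Answer: (6, 54, 832)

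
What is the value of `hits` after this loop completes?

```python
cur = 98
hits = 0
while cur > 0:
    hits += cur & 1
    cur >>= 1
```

Count set bits in 98 (binary: 0b1100010)
`hits` takes the values: 0 → 1 → 2 → 3

Answer: 3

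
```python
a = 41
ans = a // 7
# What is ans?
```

Trace:
`a = 41` → a = 41
`ans = a // 7` → ans = 5
So ans = 5

Answer: 5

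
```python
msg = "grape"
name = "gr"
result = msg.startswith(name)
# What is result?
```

Trace:
`msg = "grape"` → msg = 'grape'
`name = "gr"` → name = 'gr'
`result = msg.startswith(name)` → result = True
So result = True

Answer: True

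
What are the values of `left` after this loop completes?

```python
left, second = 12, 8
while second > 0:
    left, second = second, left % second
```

GCD of 12 and 8
`left` takes the values: 12 → 8 → 4

Answer: 4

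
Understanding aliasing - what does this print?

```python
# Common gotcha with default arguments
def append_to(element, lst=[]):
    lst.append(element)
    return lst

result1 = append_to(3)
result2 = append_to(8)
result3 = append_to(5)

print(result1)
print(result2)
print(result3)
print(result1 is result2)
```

Key concept: mutable default argument gotcha.
Step by step:
`result1 = append_to(3)` → result1 = [3]
`result2 = append_to(8)` → result1 = [3, 8] (same object as result2); result2 = [3, 8] (same object as result1)
`result3 = append_to(5)` → result1 = [3, 8, 5] (same object as result2, result3); result2 = [3, 8, 5] (same object as result1, result3); result3 = [3, 8, 5] (same object as result1, result2)
`print(result1)` → prints [3, 8, 5]
`print(result2)` → prints [3, 8, 5]
`print(result3)` → prints [3, 8, 5]
`print(result1 is result2)` → prints True

Answer:
[3, 8, 5]
[3, 8, 5]
[3, 8, 5]
True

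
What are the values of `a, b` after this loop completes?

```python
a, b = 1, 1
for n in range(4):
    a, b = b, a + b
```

Fibonacci: after 4 iterations
`a, b` takes the values: (1, 1) → (1, 2) → (2, 3) → (3, 5) → (5, 8)

Answer: 5, 8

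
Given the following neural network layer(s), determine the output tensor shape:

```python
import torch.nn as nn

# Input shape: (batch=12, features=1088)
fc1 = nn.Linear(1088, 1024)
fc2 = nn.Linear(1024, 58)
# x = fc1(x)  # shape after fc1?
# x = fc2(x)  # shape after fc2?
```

Input: (12, 1088) -> after fc1: (12, 1024) -> Output: (12, 58)

Answer: (12, 58)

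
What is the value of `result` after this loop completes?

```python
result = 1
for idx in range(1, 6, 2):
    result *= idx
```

Product of 1, 3, 5, ... up to 5
`result` takes the values: 1 → 3 → 15

Answer: 15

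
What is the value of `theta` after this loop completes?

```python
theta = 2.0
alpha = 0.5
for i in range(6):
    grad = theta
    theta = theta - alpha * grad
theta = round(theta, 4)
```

Gradient descent: w = 2.0 * (1 - 0.5)^6
`theta` takes the values: 2.0 → 1.0 → 0.5 → 0.25 → 0.125 → 0.0625 → 0.03125 → 0.0312

Answer: 0.0312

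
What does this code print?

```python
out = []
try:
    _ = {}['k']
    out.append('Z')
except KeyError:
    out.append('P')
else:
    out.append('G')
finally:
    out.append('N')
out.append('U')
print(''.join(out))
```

Execution trace: 'P' (except KeyError) → 'N' (finally) → 'U' (after the try/except). Output: PNU

Answer: PNU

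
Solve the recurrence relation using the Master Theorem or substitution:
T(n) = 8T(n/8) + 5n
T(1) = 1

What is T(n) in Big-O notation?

By Master Theorem: a=8, b=8, f(n)=5n. Since log_8(8) = 1 and f(n) = Θ(n^1), Case 2 applies. T(n) = O(n log n).

Answer: O(n log n)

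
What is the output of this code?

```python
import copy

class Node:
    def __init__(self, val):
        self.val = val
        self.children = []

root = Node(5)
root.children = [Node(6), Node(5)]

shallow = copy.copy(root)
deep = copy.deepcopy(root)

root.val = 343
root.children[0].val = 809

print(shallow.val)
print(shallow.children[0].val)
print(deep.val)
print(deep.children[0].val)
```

Key concept: deep copy with custom objects.
Step by step:
`root = Node(5)` → root = Node(val=5, children=[])
`root.children = [Node(6), Node(5)]` → root = Node(val=5, children=[Node(val=6, children=[]), Node(val=5, children=[])])
`shallow = copy.copy(root)` → shallow = Node(val=5, children=[Node(val=6, children=[]), Node(val=5, children=[])])
`deep = copy.deepcopy(root)` → deep = Node(val=5, children=[Node(val=6, children=[]), Node(val=5, children=[])])
`root.val = 343` → root = Node(val=343, children=[Node(val=6, children=[]), Node(val=5, children=[])])
`root.children[0].val = 809` → root = Node(val=343, children=[Node(val=809, children=[]), Node(val=5, children=[])]); shallow = Node(val=5, children=[Node(val=809, children=[]), Node(val=5, children=[])])
`print(shallow.val)` → prints 5
`print(shallow.children[0].val)` → prints 809
`print(deep.val)` → prints 5
`print(deep.children[0].val)` → prints 6

Answer:
5
809
5
6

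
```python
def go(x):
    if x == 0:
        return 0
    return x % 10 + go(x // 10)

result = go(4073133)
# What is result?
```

Sum of digits of 4073133: 3 + 3 + 1 + 3 + 7 + 0 + 4 = 21

Answer: 21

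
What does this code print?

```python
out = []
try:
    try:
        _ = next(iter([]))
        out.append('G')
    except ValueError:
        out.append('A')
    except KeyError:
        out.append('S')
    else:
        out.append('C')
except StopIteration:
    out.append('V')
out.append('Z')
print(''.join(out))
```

Execution trace: 'V' (outer except StopIteration) → 'Z' (after the try/except). Output: VZ

Answer: VZ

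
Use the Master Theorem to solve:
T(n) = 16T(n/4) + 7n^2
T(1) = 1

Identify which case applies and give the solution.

a=16, b=4, f(n)=7n^2. log_4(16) = 2. Since c=2 = 2, Case 2 applies: T(n) = Θ(n^log_b(a) · log n) = O(n^2 log n).

Answer: O(n^2 log n) - Case 2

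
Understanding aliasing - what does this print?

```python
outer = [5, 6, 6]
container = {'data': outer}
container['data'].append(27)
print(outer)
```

Key concept: dict holds reference to list.
Step by step:
`outer = [5, 6, 6]` → outer = [5, 6, 6]
`container = {'data': outer}` → container = {'data': [5, 6, 6]}
`container['data'].append(27)` → outer = [5, 6, 6, 27]; container = {'data': [5, 6, 6, 27]}
`print(outer)` → prints [5, 6, 6, 27]

Answer: [5, 6, 6, 27]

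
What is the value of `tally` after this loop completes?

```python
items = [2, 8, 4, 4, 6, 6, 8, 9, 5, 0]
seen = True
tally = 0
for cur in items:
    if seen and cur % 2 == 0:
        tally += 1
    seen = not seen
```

Count even values at even positions
`tally` takes the values: 0 → 1 → 2 → 3 → 4

Answer: 4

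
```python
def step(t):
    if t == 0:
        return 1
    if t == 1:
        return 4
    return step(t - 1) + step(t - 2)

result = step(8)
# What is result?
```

Build up from base cases: step(0)=1, step(1)=4, step(2)=5, step(3)=9, step(4)=14, step(5)=23, step(6)=37, ..., step(8)=97

Answer: 97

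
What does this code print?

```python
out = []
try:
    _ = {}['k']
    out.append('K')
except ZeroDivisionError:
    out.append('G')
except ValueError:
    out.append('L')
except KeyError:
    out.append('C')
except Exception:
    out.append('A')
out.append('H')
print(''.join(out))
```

Execution trace: 'C' (except KeyError) → 'H' (after the try/except). Output: CH

Answer: CH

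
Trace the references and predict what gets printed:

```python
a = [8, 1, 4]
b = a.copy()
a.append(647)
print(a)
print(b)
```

Key concept: list.copy() creates independent copy.
Step by step:
`a = [8, 1, 4]` → a = [8, 1, 4]
`b = a.copy()` → b = [8, 1, 4]
`a.append(647)` → a = [8, 1, 4, 647]
`print(a)` → prints [8, 1, 4, 647]
`print(b)` → prints [8, 1, 4]

Answer:
[8, 1, 4, 647]
[8, 1, 4]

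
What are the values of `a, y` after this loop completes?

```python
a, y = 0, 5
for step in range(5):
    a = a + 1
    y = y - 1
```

a goes 0→5, y goes 5→0
`a, y` takes the values: (0, 5) → (1, 5) → (1, 4) → (2, 4) → (2, 3) → (3, 3) → (3, 2) → (4, 2) → (4, 1) → (5, 1) → (5, 0)

Answer: 5, 0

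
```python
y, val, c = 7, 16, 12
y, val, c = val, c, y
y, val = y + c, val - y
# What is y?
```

Trace:
`y, val, c = 7, 16, 12` → y = 7; val = 16; c = 12
`y, val, c = val, c, y` → y = 16; val = 12; c = 7
`y, val = y + c, val - y` → y = 23; val = -4
So y = 23

Answer: 23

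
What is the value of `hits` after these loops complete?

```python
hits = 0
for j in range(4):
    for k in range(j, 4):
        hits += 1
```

Upper triangle: 4 + 3 + ... + 1
`hits` takes the values: 0 → 1 → 2 → 3 → 4 → 5 → 6 → 7 → 8 → 9 → 10

Answer: 10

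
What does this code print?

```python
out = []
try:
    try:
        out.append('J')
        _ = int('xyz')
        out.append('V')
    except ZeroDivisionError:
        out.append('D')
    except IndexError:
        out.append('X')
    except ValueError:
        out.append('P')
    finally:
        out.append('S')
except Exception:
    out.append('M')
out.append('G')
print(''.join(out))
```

Execution trace: 'J' (inner try body) → 'P' (inner except ValueError) → 'S' (inner finally) → 'G' (after the try/except). Output: JPSG

Answer: JPSG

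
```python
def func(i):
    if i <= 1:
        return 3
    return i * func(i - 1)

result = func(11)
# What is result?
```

func(11) = 11 * 10 * 9 * 8 * 7 * 6 * 5 * 4 * 3 * 2 * 3 = 119750400

Answer: 119750400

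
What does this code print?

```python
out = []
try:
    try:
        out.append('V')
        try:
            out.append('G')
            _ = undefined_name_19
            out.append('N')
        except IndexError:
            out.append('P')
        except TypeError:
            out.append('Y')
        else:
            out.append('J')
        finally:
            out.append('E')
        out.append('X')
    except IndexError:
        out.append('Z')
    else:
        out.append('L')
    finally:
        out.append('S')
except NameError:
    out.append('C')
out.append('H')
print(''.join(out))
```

Execution trace: 'V' (try body) → 'G' (inner try body) → 'E' (inner finally) → 'S' (finally) → 'C' (outer except NameError) → 'H' (after the try/except). Output: VGESCH

Answer: VGESCH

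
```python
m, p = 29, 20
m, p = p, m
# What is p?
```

Trace:
`m, p = 29, 20` → m = 29; p = 20
`m, p = p, m` → m = 20; p = 29
So p = 29

Answer: 29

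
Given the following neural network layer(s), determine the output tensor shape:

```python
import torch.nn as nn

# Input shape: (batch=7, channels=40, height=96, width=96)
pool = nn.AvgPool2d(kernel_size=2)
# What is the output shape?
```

Input: (7, 40, 96, 96) -> Output: (7, 40, 48, 48)

Answer: (7, 40, 48, 48)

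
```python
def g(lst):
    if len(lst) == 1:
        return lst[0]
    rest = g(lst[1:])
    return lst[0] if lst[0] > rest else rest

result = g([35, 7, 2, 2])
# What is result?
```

Recursive max over [35, 7, 2, 2] = 35

Answer: 35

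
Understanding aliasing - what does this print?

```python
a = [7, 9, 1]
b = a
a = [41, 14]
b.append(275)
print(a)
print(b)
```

Key concept: rebinding vs mutation: a is rebound to a new list, b still points at the original.
Step by step:
`a = [7, 9, 1]` → a = [7, 9, 1]
`b = a` → b = [7, 9, 1] (same object as a)
`a = [41, 14]` → a = [41, 14]
`b.append(275)` → b = [7, 9, 1, 275]
`print(a)` → prints [41, 14]
`print(b)` → prints [7, 9, 1, 275]

Answer:
[41, 14]
[7, 9, 1, 275]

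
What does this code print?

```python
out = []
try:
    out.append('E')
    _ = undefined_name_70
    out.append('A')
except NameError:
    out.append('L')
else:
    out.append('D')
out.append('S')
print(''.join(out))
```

Execution trace: 'E' (try body) → 'L' (except NameError) → 'S' (after the try/except). Output: ELS

Answer: ELS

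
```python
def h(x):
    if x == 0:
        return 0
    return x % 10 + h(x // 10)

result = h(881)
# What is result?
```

Sum of digits of 881: 1 + 8 + 8 = 17

Answer: 17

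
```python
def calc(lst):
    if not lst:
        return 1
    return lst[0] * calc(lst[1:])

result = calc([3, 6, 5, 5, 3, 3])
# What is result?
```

Product over [3, 6, 5, 5, 3, 3] = 3 * 6 * 5 * 5 * 3 * 3 = 4050

Answer: 4050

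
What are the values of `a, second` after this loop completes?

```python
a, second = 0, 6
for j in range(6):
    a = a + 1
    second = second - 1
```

a goes 0→6, second goes 6→0
`a, second` takes the values: (0, 6) → (1, 6) → (1, 5) → (2, 5) → (2, 4) → (3, 4) → (3, 3) → (4, 3) → (4, 2) → (5, 2) → (5, 1) → (6, 1) → (6, 0)

Answer: 6, 0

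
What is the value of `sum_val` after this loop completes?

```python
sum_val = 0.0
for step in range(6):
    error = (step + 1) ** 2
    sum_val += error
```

Sum of squared losses 1² + 2² + ... + 6²
`sum_val` takes the values: 0.0 → 1.0 → 5.0 → 14.0 → 30.0 → 55.0 → 91.0

Answer: 91.0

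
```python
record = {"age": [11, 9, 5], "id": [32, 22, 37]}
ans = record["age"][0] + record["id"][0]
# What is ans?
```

Trace:
`record = {"age": [11, 9, 5], "id": [32, 22, 37]}` → record = {'age': [11, 9, 5], 'id': [32, 22, 37]}
`ans = record["age"][0] + record["id"][0]` → ans = 43
So ans = 43

Answer: 43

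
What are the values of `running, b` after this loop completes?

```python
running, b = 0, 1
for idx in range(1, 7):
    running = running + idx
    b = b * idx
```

Sum and factorial of 1 to 6
`running, b` takes the values: (0, 1) → (1, 1) → (3, 1) → (3, 2) → (6, 2) → (6, 6) → (10, 6) → (10, 24) → (15, 24) → (15, 120) → (21, 120) → (21, 720)

Answer: 21, 720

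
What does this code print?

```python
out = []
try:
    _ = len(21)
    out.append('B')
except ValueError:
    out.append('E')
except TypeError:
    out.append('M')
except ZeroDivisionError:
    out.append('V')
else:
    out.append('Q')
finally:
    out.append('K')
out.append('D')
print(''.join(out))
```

Execution trace: 'M' (except TypeError) → 'K' (finally) → 'D' (after the try/except). Output: MKD

Answer: MKD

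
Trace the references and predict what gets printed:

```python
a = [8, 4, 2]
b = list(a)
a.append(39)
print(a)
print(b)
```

Key concept: list() constructor creates copy.
Step by step:
`a = [8, 4, 2]` → a = [8, 4, 2]
`b = list(a)` → b = [8, 4, 2]
`a.append(39)` → a = [8, 4, 2, 39]
`print(a)` → prints [8, 4, 2, 39]
`print(b)` → prints [8, 4, 2]

Answer:
[8, 4, 2, 39]
[8, 4, 2]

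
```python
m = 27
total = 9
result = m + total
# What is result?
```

Trace:
`m = 27` → m = 27
`total = 9` → total = 9
`result = m + total` → result = 36
So result = 36

Answer: 36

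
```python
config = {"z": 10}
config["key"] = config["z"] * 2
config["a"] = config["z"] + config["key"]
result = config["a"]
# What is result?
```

Trace:
`config = {"z": 10}` → config = {'z': 10}
`config["key"] = config["z"] * 2` → config = {'z': 10, 'key': 20}
`config["a"] = config["z"] + config["key"]` → config = {'z': 10, 'key': 20, 'a': 30}
`result = config["a"]` → result = 30
So result = 30

Answer: 30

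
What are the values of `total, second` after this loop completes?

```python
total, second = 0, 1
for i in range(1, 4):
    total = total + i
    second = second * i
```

Sum and factorial of 1 to 3
`total, second` takes the values: (0, 1) → (1, 1) → (3, 1) → (3, 2) → (6, 2) → (6, 6)

Answer: 6, 6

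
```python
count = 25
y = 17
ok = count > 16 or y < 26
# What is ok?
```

Trace:
`count = 25` → count = 25
`y = 17` → y = 17
`ok = count > 16 or y < 26` → ok = True
So ok = True

Answer: True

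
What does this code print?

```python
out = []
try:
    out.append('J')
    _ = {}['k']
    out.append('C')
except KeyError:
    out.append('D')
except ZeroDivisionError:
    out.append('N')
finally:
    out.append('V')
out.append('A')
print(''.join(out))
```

Execution trace: 'J' (try body) → 'D' (except KeyError) → 'V' (finally) → 'A' (after the try/except). Output: JDVA

Answer: JDVA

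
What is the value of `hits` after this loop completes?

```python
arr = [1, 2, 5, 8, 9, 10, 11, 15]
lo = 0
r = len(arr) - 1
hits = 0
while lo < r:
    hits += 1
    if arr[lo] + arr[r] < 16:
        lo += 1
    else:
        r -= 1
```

Steps to find pair summing to 16
`hits` takes the values: 0 → 1 → 2 → 3 → 4 → 5 → 6 → 7

Answer: 7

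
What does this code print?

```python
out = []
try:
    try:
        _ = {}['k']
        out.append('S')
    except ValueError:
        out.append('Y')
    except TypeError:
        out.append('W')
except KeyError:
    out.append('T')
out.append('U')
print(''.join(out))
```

Execution trace: 'T' (outer except KeyError) → 'U' (after the try/except). Output: TU

Answer: TU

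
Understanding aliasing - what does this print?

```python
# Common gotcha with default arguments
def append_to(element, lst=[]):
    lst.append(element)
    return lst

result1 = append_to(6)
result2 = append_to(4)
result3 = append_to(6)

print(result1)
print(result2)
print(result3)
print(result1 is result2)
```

Key concept: mutable default argument gotcha.
Step by step:
`result1 = append_to(6)` → result1 = [6]
`result2 = append_to(4)` → result1 = [6, 4] (same object as result2); result2 = [6, 4] (same object as result1)
`result3 = append_to(6)` → result1 = [6, 4, 6] (same object as result2, result3); result2 = [6, 4, 6] (same object as result1, result3); result3 = [6, 4, 6] (same object as result1, result2)
`print(result1)` → prints [6, 4, 6]
`print(result2)` → prints [6, 4, 6]
`print(result3)` → prints [6, 4, 6]
`print(result1 is result2)` → prints True

Answer:
[6, 4, 6]
[6, 4, 6]
[6, 4, 6]
True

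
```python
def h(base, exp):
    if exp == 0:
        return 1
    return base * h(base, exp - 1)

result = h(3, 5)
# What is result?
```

h(3, 5) = 3 * 3 * 3 * 3 * 3 = 243

Answer: 243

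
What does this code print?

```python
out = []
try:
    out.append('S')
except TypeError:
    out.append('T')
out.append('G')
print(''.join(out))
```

Execution trace: 'S' (try body, no exception) → 'G' (after the try/except). Output: SG

Answer: SG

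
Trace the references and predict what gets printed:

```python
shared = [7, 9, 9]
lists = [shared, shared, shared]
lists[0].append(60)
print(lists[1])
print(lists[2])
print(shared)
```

Key concept: list of same reference.
Step by step:
`shared = [7, 9, 9]` → shared = [7, 9, 9]
`lists = [shared, shared, shared]` → lists = [[7, 9, 9], [7, 9, 9], [7, 9, 9]]
`lists[0].append(60)` → shared = [7, 9, 9, 60]; lists = [[7, 9, 9, 60], [7, 9, 9, 60], [7, 9, 9, 60]]
`print(lists[1])` → prints [7, 9, 9, 60]
`print(lists[2])` → prints [7, 9, 9, 60]
`print(shared)` → prints [7, 9, 9, 60]

Answer:
[7, 9, 9, 60]
[7, 9, 9, 60]
[7, 9, 9, 60]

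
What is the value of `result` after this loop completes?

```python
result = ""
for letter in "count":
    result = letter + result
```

Reverse 'count'
`result` takes the values: "" → "c" → "oc" → "uoc" → "nuoc" → "tnuoc"

Answer: "tnuoc"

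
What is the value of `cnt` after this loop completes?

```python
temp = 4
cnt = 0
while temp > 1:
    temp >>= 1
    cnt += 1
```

Count right shifts until 1
`cnt` takes the values: 0 → 1 → 2

Answer: 2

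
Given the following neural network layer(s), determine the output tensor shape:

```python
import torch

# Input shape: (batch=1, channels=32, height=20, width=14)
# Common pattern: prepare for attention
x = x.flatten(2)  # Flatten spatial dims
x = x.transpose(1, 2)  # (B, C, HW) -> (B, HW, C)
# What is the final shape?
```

Input: (1, 32, 20, 14) -> after flatten(2): (1, 32, 280) -> Output: (1, 280, 32)

Answer: (1, 280, 32)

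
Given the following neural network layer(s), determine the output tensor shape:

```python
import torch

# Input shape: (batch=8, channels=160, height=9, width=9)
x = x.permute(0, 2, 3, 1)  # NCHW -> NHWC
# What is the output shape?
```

Input: (8, 160, 9, 9) -> Output: (8, 9, 9, 160)

Answer: (8, 9, 9, 160)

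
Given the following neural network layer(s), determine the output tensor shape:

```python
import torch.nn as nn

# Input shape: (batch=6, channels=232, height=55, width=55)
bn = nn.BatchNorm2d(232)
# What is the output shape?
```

Input: (6, 232, 55, 55) -> Output: (6, 232, 55, 55)

Answer: (6, 232, 55, 55)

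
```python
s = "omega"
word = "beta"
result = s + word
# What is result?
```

Trace:
`s = "omega"` → s = 'omega'
`word = "beta"` → word = 'beta'
`result = s + word` → result = 'omegabeta'
So result = 'omegabeta'

Answer: 'omegabeta'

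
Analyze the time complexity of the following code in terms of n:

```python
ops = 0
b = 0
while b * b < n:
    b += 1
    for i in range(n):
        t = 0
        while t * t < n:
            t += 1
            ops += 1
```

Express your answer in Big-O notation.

Each loop level contributes: √n × n × √n. Multiplying the contributions gives O(n^2).

Answer: O(n^2)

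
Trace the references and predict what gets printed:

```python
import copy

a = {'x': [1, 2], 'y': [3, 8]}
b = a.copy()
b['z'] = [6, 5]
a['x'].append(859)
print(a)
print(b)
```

Key concept: shallow copy of dict with mutable values.
Step by step:
`a = {'x': [1, 2], 'y': [3, 8]}` → a = {'x': [1, 2], 'y': [3, 8]}
`b = a.copy()` → b = {'x': [1, 2], 'y': [3, 8]}
`b['z'] = [6, 5]` → b = {'x': [1, 2], 'y': [3, 8], 'z': [6, 5]}
`a['x'].append(859)` → a = {'x': [1, 2, 859], 'y': [3, 8]}; b = {'x': [1, 2, 859], 'y': [3, 8], 'z': [6, 5]}
`print(a)` → prints {'x': [1, 2, 859], 'y': [3, 8]}
`print(b)` → prints {'x': [1, 2, 859], 'y': [3, 8], 'z': [6, 5]}

Answer:
{'x': [1, 2, 859], 'y': [3, 8]}
{'x': [1, 2, 859], 'y': [3, 8], 'z': [6, 5]}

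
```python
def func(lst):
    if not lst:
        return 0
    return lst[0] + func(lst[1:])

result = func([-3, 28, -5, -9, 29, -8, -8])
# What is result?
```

(-3) + 28 + (-5) + (-9) + 29 + (-8) + (-8) + 0 = 24

Answer: 24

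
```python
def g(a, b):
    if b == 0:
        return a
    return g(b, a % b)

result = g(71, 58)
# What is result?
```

g(71, 58) -> g(58, 13) -> g(13, 6) -> g(6, 1) -> g(1, 0) -> 1

Answer: 1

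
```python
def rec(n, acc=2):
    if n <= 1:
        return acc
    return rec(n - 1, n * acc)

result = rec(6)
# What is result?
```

Accumulator trace (n, acc): (6, 2) -> (5, 12) -> (4, 60) -> (3, 240) -> (2, 720) -> (1, 1440) -> return 1440

Answer: 1440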